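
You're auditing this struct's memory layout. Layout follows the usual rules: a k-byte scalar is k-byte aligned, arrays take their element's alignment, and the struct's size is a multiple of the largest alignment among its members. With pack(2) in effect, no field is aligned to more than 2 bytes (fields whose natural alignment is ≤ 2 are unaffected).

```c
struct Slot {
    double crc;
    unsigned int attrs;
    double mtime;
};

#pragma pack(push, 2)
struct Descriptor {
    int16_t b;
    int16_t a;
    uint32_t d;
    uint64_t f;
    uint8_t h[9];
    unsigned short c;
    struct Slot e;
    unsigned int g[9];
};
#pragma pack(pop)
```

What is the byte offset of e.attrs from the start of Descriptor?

Slot: 0..8  crc  (8B, 8-aligned); 8..12  attrs  (4B, 4-aligned); 12..16  -- padding (4B); 16..24  mtime  (8B, 8-aligned); sizeof = 24, alignof = 8
0..2  b  (2B, 2-aligned)
2..4  a  (2B, 2-aligned)
4..8  d  (4B, 2-aligned)
8..16  f  (8B, 2-aligned)
16..25  h  (9B, 1-aligned)
25..26  -- padding (1B)
26..28  c  (2B, 2-aligned)
28..52  e  (24B, 2-aligned)
within Slot: attrs at 8
28 + 8 = 36

36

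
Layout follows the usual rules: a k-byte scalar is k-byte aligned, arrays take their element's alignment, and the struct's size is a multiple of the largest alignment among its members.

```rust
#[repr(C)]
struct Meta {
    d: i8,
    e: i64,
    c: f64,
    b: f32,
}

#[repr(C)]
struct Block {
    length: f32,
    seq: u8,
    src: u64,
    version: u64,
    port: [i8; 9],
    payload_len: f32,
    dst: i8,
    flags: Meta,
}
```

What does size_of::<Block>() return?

80 bytes

Meta: d at 0 (size 1, align 1) → ends 1; pad 7 to align 8 for e; e at 8 (size 8, align 8) → ends 16; c at 16 (size 8, align 8) → ends 24; b at 24 (size 4, align 4) → ends 28; tail pad 4 to reach multiple of 8; total 32 bytes, alignment 8
length at 0 (size 4, align 4) → ends 4
seq at 4 (size 1, align 1) → ends 5
pad 3 to align 8 for src
src at 8 (size 8, align 8) → ends 16
version at 16 (size 8, align 8) → ends 24
port at 24 (size 9, align 1) → ends 33
pad 3 to align 4 for payload_len
payload_len at 36 (size 4, align 4) → ends 40
dst at 40 (size 1, align 1) → ends 41
pad 7 to align 8 for flags
flags at 48 (size 32, align 8) → ends 80
total 80 bytes, alignment 8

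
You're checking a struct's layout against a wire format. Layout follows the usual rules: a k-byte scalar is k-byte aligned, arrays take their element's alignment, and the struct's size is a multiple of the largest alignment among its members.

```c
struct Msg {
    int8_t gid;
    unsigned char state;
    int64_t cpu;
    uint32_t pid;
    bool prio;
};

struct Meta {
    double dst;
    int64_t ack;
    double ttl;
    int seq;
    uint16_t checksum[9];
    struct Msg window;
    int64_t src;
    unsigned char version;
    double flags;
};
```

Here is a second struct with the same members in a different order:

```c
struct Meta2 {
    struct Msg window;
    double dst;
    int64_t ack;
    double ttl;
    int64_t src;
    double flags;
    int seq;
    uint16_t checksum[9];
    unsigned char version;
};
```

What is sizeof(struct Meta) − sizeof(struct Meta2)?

Msg: gid at 0 (size 1, align 1) → ends 1; state at 1 (size 1, align 1) → ends 2; pad 6 to align 8 for cpu; cpu at 8 (size 8, align 8) → ends 16; pid at 16 (size 4, align 4) → ends 20; prio at 20 (size 1, align 1) → ends 21; tail pad 3 to reach multiple of 8; total 24 bytes, alignment 8
dst at 0 (size 8, align 8) → ends 8
ack at 8 (size 8, align 8) → ends 16
ttl at 16 (size 8, align 8) → ends 24
seq at 24 (size 4, align 4) → ends 28
checksum at 28 (size 18, align 2) → ends 46
pad 2 to align 8 for window
window at 48 (size 24, align 8) → ends 72
src at 72 (size 8, align 8) → ends 80
version at 80 (size 1, align 1) → ends 81
pad 7 to align 8 for flags
flags at 88 (size 8, align 8) → ends 96
total 96 bytes, alignment 8
— Meta2 —
window at 0 (size 24, align 8) → ends 24
dst at 24 (size 8, align 8) → ends 32
ack at 32 (size 8, align 8) → ends 40
ttl at 40 (size 8, align 8) → ends 48
src at 48 (size 8, align 8) → ends 56
flags at 56 (size 8, align 8) → ends 64
seq at 64 (size 4, align 4) → ends 68
checksum at 68 (size 18, align 2) → ends 86
version at 86 (size 1, align 1) → ends 87
tail pad 1 to reach multiple of 8
total 88 bytes, alignment 8
96 − 88 = 8

8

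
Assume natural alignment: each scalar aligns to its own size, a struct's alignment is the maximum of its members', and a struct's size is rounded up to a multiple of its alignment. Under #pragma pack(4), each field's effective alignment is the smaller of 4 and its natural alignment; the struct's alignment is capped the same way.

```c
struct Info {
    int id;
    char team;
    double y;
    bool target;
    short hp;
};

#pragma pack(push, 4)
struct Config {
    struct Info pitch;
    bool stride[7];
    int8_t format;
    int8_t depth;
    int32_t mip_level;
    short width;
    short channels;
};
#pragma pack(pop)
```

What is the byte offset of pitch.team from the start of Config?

4

Info: @0: id [4B, align 4] → 4; @4: team [1B, align 1] → 5; +3 pad (align 8); @8: y [8B, align 8] → 16; @16: target [1B, align 1] → 17; +1 pad (align 2); @18: hp [2B, align 2] → 20; +4 tail pad (align 8); size 24, align 8
@0: pitch [24B, align 4] → 24
within Info: team at 4
0 + 4 = 4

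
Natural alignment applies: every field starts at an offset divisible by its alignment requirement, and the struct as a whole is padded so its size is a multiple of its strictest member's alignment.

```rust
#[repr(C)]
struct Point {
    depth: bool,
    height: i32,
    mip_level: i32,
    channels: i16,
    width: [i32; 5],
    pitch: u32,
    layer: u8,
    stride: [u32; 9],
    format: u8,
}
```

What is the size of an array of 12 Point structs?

1008

0..1  depth  (1B, 1-aligned)
1..4  -- padding (3B)
4..8  height  (4B, 4-aligned)
8..12  mip_level  (4B, 4-aligned)
12..14  channels  (2B, 2-aligned)
14..16  -- padding (2B)
16..36  width  (20B, 4-aligned)
36..40  pitch  (4B, 4-aligned)
40..41  layer  (1B, 1-aligned)
41..44  -- padding (3B)
44..80  stride  (36B, 4-aligned)
80..81  format  (1B, 1-aligned)
81..84  -- tail padding (3B)
sizeof = 84, alignof = 4
array of 12: 12 × 84 = 1008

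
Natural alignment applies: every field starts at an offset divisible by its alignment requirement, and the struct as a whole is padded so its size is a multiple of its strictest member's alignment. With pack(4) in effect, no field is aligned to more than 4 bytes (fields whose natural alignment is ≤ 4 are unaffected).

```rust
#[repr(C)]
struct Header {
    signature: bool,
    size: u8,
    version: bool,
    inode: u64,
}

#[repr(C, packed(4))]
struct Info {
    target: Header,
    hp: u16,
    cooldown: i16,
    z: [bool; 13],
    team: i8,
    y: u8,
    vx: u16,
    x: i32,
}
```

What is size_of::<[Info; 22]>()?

Header: signature at 0 (size 1, align 1) → ends 1; size at 1 (size 1, align 1) → ends 2; version at 2 (size 1, align 1) → ends 3; pad 5 to align 8 for inode; inode at 8 (size 8, align 8) → ends 16; total 16 bytes, alignment 8
target at 0 (size 16, align 4) → ends 16
hp at 16 (size 2, align 2) → ends 18
cooldown at 18 (size 2, align 2) → ends 20
z at 20 (size 13, align 1) → ends 33
team at 33 (size 1, align 1) → ends 34
y at 34 (size 1, align 1) → ends 35
pad 1 to align 2 for vx
vx at 36 (size 2, align 2) → ends 38
pad 2 to align 4 for x
x at 40 (size 4, align 4) → ends 44
total 44 bytes, alignment 4
array of 22: 22 × 44 = 968

968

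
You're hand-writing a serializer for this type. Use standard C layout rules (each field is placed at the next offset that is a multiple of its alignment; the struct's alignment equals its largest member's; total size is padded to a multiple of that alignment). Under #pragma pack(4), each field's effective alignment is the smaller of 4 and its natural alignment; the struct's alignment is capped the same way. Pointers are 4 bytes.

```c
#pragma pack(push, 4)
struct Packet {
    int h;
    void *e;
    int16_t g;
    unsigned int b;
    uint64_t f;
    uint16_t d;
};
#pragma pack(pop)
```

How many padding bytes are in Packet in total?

@0: h [4B, align 4] → 4
@4: e [4B, align 4] → 8
@8: g [2B, align 2] → 10
+2 pad (align 4)
@12: b [4B, align 4] → 16
@16: f [8B, align 4] → 24
@24: d [2B, align 2] → 26
+2 tail pad (align 4)
size 28, align 4
data bytes 24, size 28 → padding 4

4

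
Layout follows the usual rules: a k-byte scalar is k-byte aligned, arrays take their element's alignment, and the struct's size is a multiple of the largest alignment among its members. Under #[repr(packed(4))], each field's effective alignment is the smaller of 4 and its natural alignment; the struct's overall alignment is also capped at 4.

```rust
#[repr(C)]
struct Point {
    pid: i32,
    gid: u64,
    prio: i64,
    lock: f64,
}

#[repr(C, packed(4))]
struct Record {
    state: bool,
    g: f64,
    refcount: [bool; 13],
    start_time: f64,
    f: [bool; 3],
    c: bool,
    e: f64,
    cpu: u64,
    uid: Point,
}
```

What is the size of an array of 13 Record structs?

Point: pid at 0 (size 4, align 4) → ends 4; pad 4 to align 8 for gid; gid at 8 (size 8, align 8) → ends 16; prio at 16 (size 8, align 8) → ends 24; lock at 24 (size 8, align 8) → ends 32; total 32 bytes, alignment 8
state at 0 (size 1, align 1) → ends 1
pad 3 to align 4 for g
g at 4 (size 8, align 4) → ends 12
refcount at 12 (size 13, align 1) → ends 25
pad 3 to align 4 for start_time
start_time at 28 (size 8, align 4) → ends 36
f at 36 (size 3, align 1) → ends 39
c at 39 (size 1, align 1) → ends 40
e at 40 (size 8, align 4) → ends 48
cpu at 48 (size 8, align 4) → ends 56
uid at 56 (size 32, align 4) → ends 88
total 88 bytes, alignment 4
array of 13: 13 × 88 = 1144

1144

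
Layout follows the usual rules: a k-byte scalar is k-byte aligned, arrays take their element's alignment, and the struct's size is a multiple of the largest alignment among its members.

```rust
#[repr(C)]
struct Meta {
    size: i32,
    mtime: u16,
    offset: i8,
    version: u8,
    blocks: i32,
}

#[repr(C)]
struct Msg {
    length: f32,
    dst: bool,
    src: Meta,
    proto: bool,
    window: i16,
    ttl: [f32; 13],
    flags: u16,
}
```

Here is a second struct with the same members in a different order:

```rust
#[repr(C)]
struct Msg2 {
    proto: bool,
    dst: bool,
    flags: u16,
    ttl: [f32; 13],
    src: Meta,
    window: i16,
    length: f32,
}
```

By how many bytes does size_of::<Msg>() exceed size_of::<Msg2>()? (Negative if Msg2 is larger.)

Meta: @0: size [4B, align 4] → 4; @4: mtime [2B, align 2] → 6; @6: offset [1B, align 1] → 7; @7: version [1B, align 1] → 8; @8: blocks [4B, align 4] → 12; size 12, align 4
@0: length [4B, align 4] → 4
@4: dst [1B, align 1] → 5
+3 pad (align 4)
@8: src [12B, align 4] → 20
@20: proto [1B, align 1] → 21
+1 pad (align 2)
@22: window [2B, align 2] → 24
@24: ttl [52B, align 4] → 76
@76: flags [2B, align 2] → 78
+2 tail pad (align 4)
size 80, align 4
— Msg2 —
@0: proto [1B, align 1] → 1
@1: dst [1B, align 1] → 2
@2: flags [2B, align 2] → 4
@4: ttl [52B, align 4] → 56
@56: src [12B, align 4] → 68
@68: window [2B, align 2] → 70
+2 pad (align 4)
@72: length [4B, align 4] → 76
size 76, align 4
80 − 76 = 4

4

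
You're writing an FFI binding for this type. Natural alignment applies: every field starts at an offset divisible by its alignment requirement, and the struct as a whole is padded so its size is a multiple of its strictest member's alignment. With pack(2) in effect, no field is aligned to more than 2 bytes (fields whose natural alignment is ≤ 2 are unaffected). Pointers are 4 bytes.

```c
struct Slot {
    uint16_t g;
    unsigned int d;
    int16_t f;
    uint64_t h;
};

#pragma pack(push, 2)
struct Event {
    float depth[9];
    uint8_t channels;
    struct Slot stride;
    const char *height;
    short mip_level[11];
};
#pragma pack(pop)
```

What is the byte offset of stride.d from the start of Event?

Slot: @0: g [2B, align 2] → 2; +2 pad (align 4); @4: d [4B, align 4] → 8; @8: f [2B, align 2] → 10; +6 pad (align 8); @16: h [8B, align 8] → 24; size 24, align 8
@0: depth [36B, align 2] → 36
@36: channels [1B, align 1] → 37
+1 pad (align 2)
@38: stride [24B, align 2] → 62
within Slot: d at 4
38 + 4 = 42

42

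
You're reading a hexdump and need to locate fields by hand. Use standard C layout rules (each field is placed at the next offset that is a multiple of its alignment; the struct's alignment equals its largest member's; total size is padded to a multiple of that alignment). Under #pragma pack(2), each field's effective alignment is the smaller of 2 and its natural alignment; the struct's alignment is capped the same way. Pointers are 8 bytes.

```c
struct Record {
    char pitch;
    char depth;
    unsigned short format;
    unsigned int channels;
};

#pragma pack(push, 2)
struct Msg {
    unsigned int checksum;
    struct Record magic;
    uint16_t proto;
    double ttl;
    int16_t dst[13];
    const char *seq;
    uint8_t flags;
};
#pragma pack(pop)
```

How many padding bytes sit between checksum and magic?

Record: pitch at 0 (size 1, align 1) → ends 1; depth at 1 (size 1, align 1) → ends 2; format at 2 (size 2, align 2) → ends 4; channels at 4 (size 4, align 4) → ends 8; total 8 bytes, alignment 4
checksum at 0 (size 4, align 2) → ends 4
magic at 4 (size 8, align 2) → ends 12

0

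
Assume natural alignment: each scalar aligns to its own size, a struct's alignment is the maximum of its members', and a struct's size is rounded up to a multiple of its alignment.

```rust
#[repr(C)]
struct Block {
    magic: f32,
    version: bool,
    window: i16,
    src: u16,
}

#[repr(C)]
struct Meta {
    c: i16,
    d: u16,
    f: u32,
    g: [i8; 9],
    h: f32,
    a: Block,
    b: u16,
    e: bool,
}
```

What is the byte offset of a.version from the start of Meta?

28

Block: magic at 0 (size 4, align 4) → ends 4; version at 4 (size 1, align 1) → ends 5; pad 1 to align 2 for window; window at 6 (size 2, align 2) → ends 8; src at 8 (size 2, align 2) → ends 10; tail pad 2 to reach multiple of 4; total 12 bytes, alignment 4
c at 0 (size 2, align 2) → ends 2
d at 2 (size 2, align 2) → ends 4
f at 4 (size 4, align 4) → ends 8
g at 8 (size 9, align 1) → ends 17
pad 3 to align 4 for h
h at 20 (size 4, align 4) → ends 24
a at 24 (size 12, align 4) → ends 36
within Block: version at 4
24 + 4 = 28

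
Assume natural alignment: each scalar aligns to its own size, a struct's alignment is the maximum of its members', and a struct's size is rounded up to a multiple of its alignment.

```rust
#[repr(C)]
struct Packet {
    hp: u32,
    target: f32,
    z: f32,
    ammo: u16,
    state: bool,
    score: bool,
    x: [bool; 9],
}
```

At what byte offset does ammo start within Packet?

12

hp at 0 (size 4, align 4) → ends 4
target at 4 (size 4, align 4) → ends 8
z at 8 (size 4, align 4) → ends 12
ammo at 12 (size 2, align 2) → ends 14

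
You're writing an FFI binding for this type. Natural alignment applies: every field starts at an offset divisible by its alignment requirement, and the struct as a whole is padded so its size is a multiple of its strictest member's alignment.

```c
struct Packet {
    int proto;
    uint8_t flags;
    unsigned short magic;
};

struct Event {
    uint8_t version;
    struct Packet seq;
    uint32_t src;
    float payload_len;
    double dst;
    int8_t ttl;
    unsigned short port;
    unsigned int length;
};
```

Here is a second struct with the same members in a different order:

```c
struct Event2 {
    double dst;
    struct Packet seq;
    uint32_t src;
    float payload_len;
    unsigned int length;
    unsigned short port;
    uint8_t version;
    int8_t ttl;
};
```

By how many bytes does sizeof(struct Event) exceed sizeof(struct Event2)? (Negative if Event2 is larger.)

8

Packet: 0..4  proto  (4B, 4-aligned); 4..5  flags  (1B, 1-aligned); 5..6  -- padding (1B); 6..8  magic  (2B, 2-aligned); sizeof = 8, alignof = 4
0..1  version  (1B, 1-aligned)
1..4  -- padding (3B)
4..12  seq  (8B, 4-aligned)
12..16  src  (4B, 4-aligned)
16..20  payload_len  (4B, 4-aligned)
20..24  -- padding (4B)
24..32  dst  (8B, 8-aligned)
32..33  ttl  (1B, 1-aligned)
33..34  -- padding (1B)
34..36  port  (2B, 2-aligned)
36..40  length  (4B, 4-aligned)
sizeof = 40, alignof = 8
— Event2 —
0..8  dst  (8B, 8-aligned)
8..16  seq  (8B, 4-aligned)
16..20  src  (4B, 4-aligned)
20..24  payload_len  (4B, 4-aligned)
24..28  length  (4B, 4-aligned)
28..30  port  (2B, 2-aligned)
30..31  version  (1B, 1-aligned)
31..32  ttl  (1B, 1-aligned)
sizeof = 32, alignof = 8
40 − 32 = 8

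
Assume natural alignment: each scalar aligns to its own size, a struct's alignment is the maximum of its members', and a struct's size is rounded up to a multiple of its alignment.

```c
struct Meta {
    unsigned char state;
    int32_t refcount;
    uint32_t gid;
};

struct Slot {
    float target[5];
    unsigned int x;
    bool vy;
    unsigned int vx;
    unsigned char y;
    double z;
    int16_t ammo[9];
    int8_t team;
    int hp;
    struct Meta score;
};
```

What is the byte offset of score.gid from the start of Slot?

80

Meta: 0..1  state  (1B, 1-aligned); 1..4  -- padding (3B); 4..8  refcount  (4B, 4-aligned); 8..12  gid  (4B, 4-aligned); sizeof = 12, alignof = 4
0..20  target  (20B, 4-aligned)
20..24  x  (4B, 4-aligned)
24..25  vy  (1B, 1-aligned)
25..28  -- padding (3B)
28..32  vx  (4B, 4-aligned)
32..33  y  (1B, 1-aligned)
33..40  -- padding (7B)
40..48  z  (8B, 8-aligned)
48..66  ammo  (18B, 2-aligned)
66..67  team  (1B, 1-aligned)
67..68  -- padding (1B)
68..72  hp  (4B, 4-aligned)
72..84  score  (12B, 4-aligned)
within Meta: gid at 8
72 + 8 = 80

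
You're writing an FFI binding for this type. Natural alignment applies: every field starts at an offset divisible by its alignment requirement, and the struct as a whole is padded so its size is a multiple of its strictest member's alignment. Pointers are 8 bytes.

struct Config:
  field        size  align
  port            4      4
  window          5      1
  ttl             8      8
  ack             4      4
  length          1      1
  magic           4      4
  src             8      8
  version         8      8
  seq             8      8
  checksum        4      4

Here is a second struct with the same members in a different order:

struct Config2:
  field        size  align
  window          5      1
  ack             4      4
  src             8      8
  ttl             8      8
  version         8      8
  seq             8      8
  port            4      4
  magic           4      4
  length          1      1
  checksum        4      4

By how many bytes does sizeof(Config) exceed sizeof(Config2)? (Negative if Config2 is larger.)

8

0..4  port  (4B, 4-aligned)
4..9  window  (5B, 1-aligned)
9..16  -- padding (7B)
16..24  ttl  (8B, 8-aligned)
24..28  ack  (4B, 4-aligned)
28..29  length  (1B, 1-aligned)
29..32  -- padding (3B)
32..36  magic  (4B, 4-aligned)
36..40  -- padding (4B)
40..48  src  (8B, 8-aligned)
48..56  version  (8B, 8-aligned)
56..64  seq  (8B, 8-aligned)
64..68  checksum  (4B, 4-aligned)
68..72  -- tail padding (4B)
sizeof = 72, alignof = 8
— Config2 —
0..5  window  (5B, 1-aligned)
5..8  -- padding (3B)
8..12  ack  (4B, 4-aligned)
12..16  -- padding (4B)
16..24  src  (8B, 8-aligned)
24..32  ttl  (8B, 8-aligned)
32..40  version  (8B, 8-aligned)
40..48  seq  (8B, 8-aligned)
48..52  port  (4B, 4-aligned)
52..56  magic  (4B, 4-aligned)
56..57  length  (1B, 1-aligned)
57..60  -- padding (3B)
60..64  checksum  (4B, 4-aligned)
sizeof = 64, alignof = 8
72 − 64 = 8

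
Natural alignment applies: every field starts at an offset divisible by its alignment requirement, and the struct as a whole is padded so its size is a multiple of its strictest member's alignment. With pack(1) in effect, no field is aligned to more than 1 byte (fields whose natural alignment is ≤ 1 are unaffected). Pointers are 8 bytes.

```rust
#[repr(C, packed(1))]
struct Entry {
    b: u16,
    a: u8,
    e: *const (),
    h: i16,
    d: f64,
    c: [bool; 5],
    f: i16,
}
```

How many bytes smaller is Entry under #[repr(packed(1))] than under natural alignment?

natural layout:
  0..2  b  (2B, 2-aligned)
  2..3  a  (1B, 1-aligned)
  3..8  -- padding (5B)
  8..16  e  (8B, 8-aligned)
  16..18  h  (2B, 2-aligned)
  18..24  -- padding (6B)
  24..32  d  (8B, 8-aligned)
  32..37  c  (5B, 1-aligned)
  37..38  -- padding (1B)
  38..40  f  (2B, 2-aligned)
  sizeof = 40, alignof = 8
packed(1) layout:
  0..2  b  (2B, 1-aligned)
  2..3  a  (1B, 1-aligned)
  3..11  e  (8B, 1-aligned)
  11..13  h  (2B, 1-aligned)
  13..21  d  (8B, 1-aligned)
  21..26  c  (5B, 1-aligned)
  26..28  f  (2B, 1-aligned)
  sizeof = 28, alignof = 1
40 − 28 = 12

12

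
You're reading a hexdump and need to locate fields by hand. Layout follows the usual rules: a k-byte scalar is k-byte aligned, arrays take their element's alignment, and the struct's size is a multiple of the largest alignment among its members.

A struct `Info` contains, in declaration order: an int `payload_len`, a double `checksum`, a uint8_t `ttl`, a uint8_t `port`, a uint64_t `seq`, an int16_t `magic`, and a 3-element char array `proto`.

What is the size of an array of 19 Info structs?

760

payload_len at 0 (size 4, align 4) → ends 4
pad 4 to align 8 for checksum
checksum at 8 (size 8, align 8) → ends 16
ttl at 16 (size 1, align 1) → ends 17
port at 17 (size 1, align 1) → ends 18
pad 6 to align 8 for seq
seq at 24 (size 8, align 8) → ends 32
magic at 32 (size 2, align 2) → ends 34
proto at 34 (size 3, align 1) → ends 37
tail pad 3 to reach multiple of 8
total 40 bytes, alignment 8
array of 19: 19 × 40 = 760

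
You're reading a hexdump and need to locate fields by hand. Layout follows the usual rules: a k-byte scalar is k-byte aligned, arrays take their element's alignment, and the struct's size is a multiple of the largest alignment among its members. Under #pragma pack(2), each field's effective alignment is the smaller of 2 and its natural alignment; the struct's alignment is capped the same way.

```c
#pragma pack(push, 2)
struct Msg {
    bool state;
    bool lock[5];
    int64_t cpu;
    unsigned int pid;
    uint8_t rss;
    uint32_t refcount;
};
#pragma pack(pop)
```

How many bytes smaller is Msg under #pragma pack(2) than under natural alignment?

8

natural layout:
  state at 0 (size 1, align 1) → ends 1
  lock at 1 (size 5, align 1) → ends 6
  pad 2 to align 8 for cpu
  cpu at 8 (size 8, align 8) → ends 16
  pid at 16 (size 4, align 4) → ends 20
  rss at 20 (size 1, align 1) → ends 21
  pad 3 to align 4 for refcount
  refcount at 24 (size 4, align 4) → ends 28
  tail pad 4 to reach multiple of 8
  total 32 bytes, alignment 8
packed(2) layout:
  state at 0 (size 1, align 1) → ends 1
  lock at 1 (size 5, align 1) → ends 6
  cpu at 6 (size 8, align 2) → ends 14
  pid at 14 (size 4, align 2) → ends 18
  rss at 18 (size 1, align 1) → ends 19
  pad 1 to align 2 for refcount
  refcount at 20 (size 4, align 2) → ends 24
  total 24 bytes, alignment 2
32 − 24 = 8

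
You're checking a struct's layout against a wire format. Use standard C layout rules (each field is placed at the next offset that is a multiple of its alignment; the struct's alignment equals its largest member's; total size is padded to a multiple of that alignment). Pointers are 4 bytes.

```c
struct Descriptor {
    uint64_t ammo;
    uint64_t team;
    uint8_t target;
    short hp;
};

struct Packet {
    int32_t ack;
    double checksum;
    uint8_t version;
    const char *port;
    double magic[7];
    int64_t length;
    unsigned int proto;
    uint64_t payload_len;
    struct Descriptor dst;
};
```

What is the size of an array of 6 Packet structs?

Descriptor: 0..8  ammo  (8B, 8-aligned); 8..16  team  (8B, 8-aligned); 16..17  target  (1B, 1-aligned); 17..18  -- padding (1B); 18..20  hp  (2B, 2-aligned); 20..24  -- tail padding (4B); sizeof = 24, alignof = 8
0..4  ack  (4B, 4-aligned)
4..8  -- padding (4B)
8..16  checksum  (8B, 8-aligned)
16..17  version  (1B, 1-aligned)
17..20  -- padding (3B)
20..24  port  (4B, 4-aligned)
24..80  magic  (56B, 8-aligned)
80..88  length  (8B, 8-aligned)
88..92  proto  (4B, 4-aligned)
92..96  -- padding (4B)
96..104  payload_len  (8B, 8-aligned)
104..128  dst  (24B, 8-aligned)
sizeof = 128, alignof = 8
array of 6: 6 × 128 = 768

768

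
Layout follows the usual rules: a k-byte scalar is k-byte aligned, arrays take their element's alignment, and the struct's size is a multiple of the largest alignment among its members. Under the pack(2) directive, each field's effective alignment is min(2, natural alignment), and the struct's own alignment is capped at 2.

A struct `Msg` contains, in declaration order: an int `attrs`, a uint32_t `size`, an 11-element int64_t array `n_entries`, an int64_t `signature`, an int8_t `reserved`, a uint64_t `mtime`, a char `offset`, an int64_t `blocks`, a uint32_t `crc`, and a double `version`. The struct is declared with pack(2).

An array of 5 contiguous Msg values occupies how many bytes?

@0: attrs [4B, align 2] → 4
@4: size [4B, align 2] → 8
@8: n_entries [88B, align 2] → 96
@96: signature [8B, align 2] → 104
@104: reserved [1B, align 1] → 105
+1 pad (align 2)
@106: mtime [8B, align 2] → 114
@114: offset [1B, align 1] → 115
+1 pad (align 2)
@116: blocks [8B, align 2] → 124
@124: crc [4B, align 2] → 128
@128: version [8B, align 2] → 136
size 136, align 2
array of 5: 5 × 136 = 680

680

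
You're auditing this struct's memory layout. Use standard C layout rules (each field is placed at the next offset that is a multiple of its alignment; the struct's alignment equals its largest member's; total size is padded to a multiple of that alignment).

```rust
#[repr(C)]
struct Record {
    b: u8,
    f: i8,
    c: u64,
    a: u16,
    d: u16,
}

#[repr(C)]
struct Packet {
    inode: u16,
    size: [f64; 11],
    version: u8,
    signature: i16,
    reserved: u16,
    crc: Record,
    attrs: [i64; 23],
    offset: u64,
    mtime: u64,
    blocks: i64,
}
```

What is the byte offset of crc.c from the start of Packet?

Record: 0..1  b  (1B, 1-aligned); 1..2  f  (1B, 1-aligned); 2..8  -- padding (6B); 8..16  c  (8B, 8-aligned); 16..18  a  (2B, 2-aligned); 18..20  d  (2B, 2-aligned); 20..24  -- tail padding (4B); sizeof = 24, alignof = 8
0..2  inode  (2B, 2-aligned)
2..8  -- padding (6B)
8..96  size  (88B, 8-aligned)
96..97  version  (1B, 1-aligned)
97..98  -- padding (1B)
98..100  signature  (2B, 2-aligned)
100..102  reserved  (2B, 2-aligned)
102..104  -- padding (2B)
104..128  crc  (24B, 8-aligned)
within Record: c at 8
104 + 8 = 112

112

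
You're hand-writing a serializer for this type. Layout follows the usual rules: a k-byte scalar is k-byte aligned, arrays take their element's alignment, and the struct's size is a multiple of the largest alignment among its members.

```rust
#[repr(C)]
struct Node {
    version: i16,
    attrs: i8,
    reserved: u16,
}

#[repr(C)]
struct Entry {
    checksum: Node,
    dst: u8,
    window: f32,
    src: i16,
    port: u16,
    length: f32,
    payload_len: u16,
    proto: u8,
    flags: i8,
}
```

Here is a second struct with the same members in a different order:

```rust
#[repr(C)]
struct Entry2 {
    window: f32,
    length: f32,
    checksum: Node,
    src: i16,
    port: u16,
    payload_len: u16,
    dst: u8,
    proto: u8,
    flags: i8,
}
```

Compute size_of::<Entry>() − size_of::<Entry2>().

Node: version at 0 (size 2, align 2) → ends 2; attrs at 2 (size 1, align 1) → ends 3; pad 1 to align 2 for reserved; reserved at 4 (size 2, align 2) → ends 6; total 6 bytes, alignment 2
checksum at 0 (size 6, align 2) → ends 6
dst at 6 (size 1, align 1) → ends 7
pad 1 to align 4 for window
window at 8 (size 4, align 4) → ends 12
src at 12 (size 2, align 2) → ends 14
port at 14 (size 2, align 2) → ends 16
length at 16 (size 4, align 4) → ends 20
payload_len at 20 (size 2, align 2) → ends 22
proto at 22 (size 1, align 1) → ends 23
flags at 23 (size 1, align 1) → ends 24
total 24 bytes, alignment 4
— Entry2 —
window at 0 (size 4, align 4) → ends 4
length at 4 (size 4, align 4) → ends 8
checksum at 8 (size 6, align 2) → ends 14
src at 14 (size 2, align 2) → ends 16
port at 16 (size 2, align 2) → ends 18
payload_len at 18 (size 2, align 2) → ends 20
dst at 20 (size 1, align 1) → ends 21
proto at 21 (size 1, align 1) → ends 22
flags at 22 (size 1, align 1) → ends 23
tail pad 1 to reach multiple of 4
total 24 bytes, alignment 4
24 − 24 = 0

0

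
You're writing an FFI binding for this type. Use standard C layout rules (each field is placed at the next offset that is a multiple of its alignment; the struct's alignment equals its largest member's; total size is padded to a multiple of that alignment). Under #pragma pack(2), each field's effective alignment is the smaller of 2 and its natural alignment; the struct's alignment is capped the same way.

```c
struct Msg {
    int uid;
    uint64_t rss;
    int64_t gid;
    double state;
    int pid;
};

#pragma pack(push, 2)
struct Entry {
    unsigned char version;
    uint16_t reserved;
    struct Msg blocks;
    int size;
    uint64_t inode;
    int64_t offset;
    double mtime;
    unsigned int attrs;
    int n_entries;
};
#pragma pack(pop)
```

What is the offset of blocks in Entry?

4

Msg: uid at 0 (size 4, align 4) → ends 4; pad 4 to align 8 for rss; rss at 8 (size 8, align 8) → ends 16; gid at 16 (size 8, align 8) → ends 24; state at 24 (size 8, align 8) → ends 32; pid at 32 (size 4, align 4) → ends 36; tail pad 4 to reach multiple of 8; total 40 bytes, alignment 8
version at 0 (size 1, align 1) → ends 1
pad 1 to align 2 for reserved
reserved at 2 (size 2, align 2) → ends 4
blocks at 4 (size 40, align 2) → ends 44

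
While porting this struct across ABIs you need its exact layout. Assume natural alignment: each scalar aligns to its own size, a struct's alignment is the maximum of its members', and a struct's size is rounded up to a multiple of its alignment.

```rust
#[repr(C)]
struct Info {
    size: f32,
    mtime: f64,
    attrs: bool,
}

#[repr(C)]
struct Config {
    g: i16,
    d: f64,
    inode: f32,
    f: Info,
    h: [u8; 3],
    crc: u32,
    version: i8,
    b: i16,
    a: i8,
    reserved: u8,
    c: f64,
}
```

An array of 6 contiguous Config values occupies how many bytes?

Info: 0..4  size  (4B, 4-aligned); 4..8  -- padding (4B); 8..16  mtime  (8B, 8-aligned); 16..17  attrs  (1B, 1-aligned); 17..24  -- tail padding (7B); sizeof = 24, alignof = 8
0..2  g  (2B, 2-aligned)
2..8  -- padding (6B)
8..16  d  (8B, 8-aligned)
16..20  inode  (4B, 4-aligned)
20..24  -- padding (4B)
24..48  f  (24B, 8-aligned)
48..51  h  (3B, 1-aligned)
51..52  -- padding (1B)
52..56  crc  (4B, 4-aligned)
56..57  version  (1B, 1-aligned)
57..58  -- padding (1B)
58..60  b  (2B, 2-aligned)
60..61  a  (1B, 1-aligned)
61..62  reserved  (1B, 1-aligned)
62..64  -- padding (2B)
64..72  c  (8B, 8-aligned)
sizeof = 72, alignof = 8
array of 6: 6 × 72 = 432

432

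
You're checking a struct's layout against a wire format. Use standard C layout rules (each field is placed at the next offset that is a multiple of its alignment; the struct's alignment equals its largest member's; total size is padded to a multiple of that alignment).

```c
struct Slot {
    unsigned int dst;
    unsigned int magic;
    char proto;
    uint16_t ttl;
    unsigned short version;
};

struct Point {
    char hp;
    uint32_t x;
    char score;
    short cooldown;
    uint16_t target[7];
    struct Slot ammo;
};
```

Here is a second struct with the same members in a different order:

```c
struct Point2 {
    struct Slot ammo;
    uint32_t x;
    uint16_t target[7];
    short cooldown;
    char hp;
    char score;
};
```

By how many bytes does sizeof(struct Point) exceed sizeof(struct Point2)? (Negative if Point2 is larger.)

4

Slot: dst at 0 (size 4, align 4) → ends 4; magic at 4 (size 4, align 4) → ends 8; proto at 8 (size 1, align 1) → ends 9; pad 1 to align 2 for ttl; ttl at 10 (size 2, align 2) → ends 12; version at 12 (size 2, align 2) → ends 14; tail pad 2 to reach multiple of 4; total 16 bytes, alignment 4
hp at 0 (size 1, align 1) → ends 1
pad 3 to align 4 for x
x at 4 (size 4, align 4) → ends 8
score at 8 (size 1, align 1) → ends 9
pad 1 to align 2 for cooldown
cooldown at 10 (size 2, align 2) → ends 12
target at 12 (size 14, align 2) → ends 26
pad 2 to align 4 for ammo
ammo at 28 (size 16, align 4) → ends 44
total 44 bytes, alignment 4
— Point2 —
ammo at 0 (size 16, align 4) → ends 16
x at 16 (size 4, align 4) → ends 20
target at 20 (size 14, align 2) → ends 34
cooldown at 34 (size 2, align 2) → ends 36
hp at 36 (size 1, align 1) → ends 37
score at 37 (size 1, align 1) → ends 38
tail pad 2 to reach multiple of 4
total 40 bytes, alignment 4
44 − 40 = 4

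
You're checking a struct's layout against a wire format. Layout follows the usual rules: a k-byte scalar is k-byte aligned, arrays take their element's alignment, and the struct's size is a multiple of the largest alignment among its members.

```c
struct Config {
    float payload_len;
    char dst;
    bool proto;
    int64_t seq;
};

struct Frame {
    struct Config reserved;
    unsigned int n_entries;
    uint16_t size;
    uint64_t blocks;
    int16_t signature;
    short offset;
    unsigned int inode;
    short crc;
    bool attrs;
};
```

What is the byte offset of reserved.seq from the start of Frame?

Config: payload_len at 0 (size 4, align 4) → ends 4; dst at 4 (size 1, align 1) → ends 5; proto at 5 (size 1, align 1) → ends 6; pad 2 to align 8 for seq; seq at 8 (size 8, align 8) → ends 16; total 16 bytes, alignment 8
reserved at 0 (size 16, align 8) → ends 16
within Config: seq at 8
0 + 8 = 8

8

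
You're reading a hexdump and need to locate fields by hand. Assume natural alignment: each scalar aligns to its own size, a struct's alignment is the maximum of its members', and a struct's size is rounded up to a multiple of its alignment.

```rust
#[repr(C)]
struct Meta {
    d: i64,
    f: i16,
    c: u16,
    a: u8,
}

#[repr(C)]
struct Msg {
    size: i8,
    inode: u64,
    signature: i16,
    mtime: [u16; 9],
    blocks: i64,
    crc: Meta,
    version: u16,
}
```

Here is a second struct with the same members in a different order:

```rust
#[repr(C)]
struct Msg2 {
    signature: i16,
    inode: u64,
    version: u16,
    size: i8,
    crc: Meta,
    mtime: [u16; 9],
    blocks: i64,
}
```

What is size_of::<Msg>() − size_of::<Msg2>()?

0

Meta: d at 0 (size 8, align 8) → ends 8; f at 8 (size 2, align 2) → ends 10; c at 10 (size 2, align 2) → ends 12; a at 12 (size 1, align 1) → ends 13; tail pad 3 to reach multiple of 8; total 16 bytes, alignment 8
size at 0 (size 1, align 1) → ends 1
pad 7 to align 8 for inode
inode at 8 (size 8, align 8) → ends 16
signature at 16 (size 2, align 2) → ends 18
mtime at 18 (size 18, align 2) → ends 36
pad 4 to align 8 for blocks
blocks at 40 (size 8, align 8) → ends 48
crc at 48 (size 16, align 8) → ends 64
version at 64 (size 2, align 2) → ends 66
tail pad 6 to reach multiple of 8
total 72 bytes, alignment 8
— Msg2 —
signature at 0 (size 2, align 2) → ends 2
pad 6 to align 8 for inode
inode at 8 (size 8, align 8) → ends 16
version at 16 (size 2, align 2) → ends 18
size at 18 (size 1, align 1) → ends 19
pad 5 to align 8 for crc
crc at 24 (size 16, align 8) → ends 40
mtime at 40 (size 18, align 2) → ends 58
pad 6 to align 8 for blocks
blocks at 64 (size 8, align 8) → ends 72
total 72 bytes, alignment 8
72 − 72 = 0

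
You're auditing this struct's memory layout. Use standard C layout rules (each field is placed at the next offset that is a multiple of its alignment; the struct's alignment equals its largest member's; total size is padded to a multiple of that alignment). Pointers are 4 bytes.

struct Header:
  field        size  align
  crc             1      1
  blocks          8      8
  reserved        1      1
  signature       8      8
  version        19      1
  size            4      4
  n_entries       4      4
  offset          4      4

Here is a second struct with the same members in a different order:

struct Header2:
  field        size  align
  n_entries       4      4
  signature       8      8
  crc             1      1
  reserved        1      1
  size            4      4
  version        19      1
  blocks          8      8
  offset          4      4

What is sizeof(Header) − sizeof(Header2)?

0..1  crc  (1B, 1-aligned)
1..8  -- padding (7B)
8..16  blocks  (8B, 8-aligned)
16..17  reserved  (1B, 1-aligned)
17..24  -- padding (7B)
24..32  signature  (8B, 8-aligned)
32..51  version  (19B, 1-aligned)
51..52  -- padding (1B)
52..56  size  (4B, 4-aligned)
56..60  n_entries  (4B, 4-aligned)
60..64  offset  (4B, 4-aligned)
sizeof = 64, alignof = 8
— Header2 —
0..4  n_entries  (4B, 4-aligned)
4..8  -- padding (4B)
8..16  signature  (8B, 8-aligned)
16..17  crc  (1B, 1-aligned)
17..18  reserved  (1B, 1-aligned)
18..20  -- padding (2B)
20..24  size  (4B, 4-aligned)
24..43  version  (19B, 1-aligned)
43..48  -- padding (5B)
48..56  blocks  (8B, 8-aligned)
56..60  offset  (4B, 4-aligned)
60..64  -- tail padding (4B)
sizeof = 64, alignof = 8
64 − 64 = 0

0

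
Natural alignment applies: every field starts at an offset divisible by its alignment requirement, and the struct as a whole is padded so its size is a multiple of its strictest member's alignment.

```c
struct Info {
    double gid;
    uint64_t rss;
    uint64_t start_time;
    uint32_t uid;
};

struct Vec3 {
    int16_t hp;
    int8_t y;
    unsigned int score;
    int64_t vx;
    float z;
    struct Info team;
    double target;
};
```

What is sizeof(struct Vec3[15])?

960

Info: gid at 0 (size 8, align 8) → ends 8; rss at 8 (size 8, align 8) → ends 16; start_time at 16 (size 8, align 8) → ends 24; uid at 24 (size 4, align 4) → ends 28; tail pad 4 to reach multiple of 8; total 32 bytes, alignment 8
hp at 0 (size 2, align 2) → ends 2
y at 2 (size 1, align 1) → ends 3
pad 1 to align 4 for score
score at 4 (size 4, align 4) → ends 8
vx at 8 (size 8, align 8) → ends 16
z at 16 (size 4, align 4) → ends 20
pad 4 to align 8 for team
team at 24 (size 32, align 8) → ends 56
target at 56 (size 8, align 8) → ends 64
total 64 bytes, alignment 8
array of 15: 15 × 64 = 960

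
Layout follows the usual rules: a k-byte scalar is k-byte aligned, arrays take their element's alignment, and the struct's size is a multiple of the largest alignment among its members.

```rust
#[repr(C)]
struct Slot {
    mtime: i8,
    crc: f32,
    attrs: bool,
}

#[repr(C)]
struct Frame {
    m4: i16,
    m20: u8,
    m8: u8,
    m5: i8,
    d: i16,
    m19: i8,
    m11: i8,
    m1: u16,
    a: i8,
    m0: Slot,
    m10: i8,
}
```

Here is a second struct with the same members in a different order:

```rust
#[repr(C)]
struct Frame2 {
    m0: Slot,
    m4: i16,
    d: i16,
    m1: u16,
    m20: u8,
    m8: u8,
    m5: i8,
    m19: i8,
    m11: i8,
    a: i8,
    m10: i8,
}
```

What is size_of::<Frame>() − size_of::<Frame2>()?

Slot: @0: mtime [1B, align 1] → 1; +3 pad (align 4); @4: crc [4B, align 4] → 8; @8: attrs [1B, align 1] → 9; +3 tail pad (align 4); size 12, align 4
@0: m4 [2B, align 2] → 2
@2: m20 [1B, align 1] → 3
@3: m8 [1B, align 1] → 4
@4: m5 [1B, align 1] → 5
+1 pad (align 2)
@6: d [2B, align 2] → 8
@8: m19 [1B, align 1] → 9
@9: m11 [1B, align 1] → 10
@10: m1 [2B, align 2] → 12
@12: a [1B, align 1] → 13
+3 pad (align 4)
@16: m0 [12B, align 4] → 28
@28: m10 [1B, align 1] → 29
+3 tail pad (align 4)
size 32, align 4
— Frame2 —
@0: m0 [12B, align 4] → 12
@12: m4 [2B, align 2] → 14
@14: d [2B, align 2] → 16
@16: m1 [2B, align 2] → 18
@18: m20 [1B, align 1] → 19
@19: m8 [1B, align 1] → 20
@20: m5 [1B, align 1] → 21
@21: m19 [1B, align 1] → 22
@22: m11 [1B, align 1] → 23
@23: a [1B, align 1] → 24
@24: m10 [1B, align 1] → 25
+3 tail pad (align 4)
size 28, align 4
32 − 28 = 4

4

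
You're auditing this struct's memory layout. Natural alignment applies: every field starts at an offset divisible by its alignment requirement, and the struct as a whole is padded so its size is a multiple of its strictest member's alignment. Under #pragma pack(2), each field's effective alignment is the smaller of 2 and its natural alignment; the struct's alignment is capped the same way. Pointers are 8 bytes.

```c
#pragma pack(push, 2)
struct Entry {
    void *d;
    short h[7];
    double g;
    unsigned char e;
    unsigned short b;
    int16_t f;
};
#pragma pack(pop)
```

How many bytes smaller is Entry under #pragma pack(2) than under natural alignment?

natural layout:
  @0: d [8B, align 8] → 8
  @8: h [14B, align 2] → 22
  +2 pad (align 8)
  @24: g [8B, align 8] → 32
  @32: e [1B, align 1] → 33
  +1 pad (align 2)
  @34: b [2B, align 2] → 36
  @36: f [2B, align 2] → 38
  +2 tail pad (align 8)
  size 40, align 8
packed(2) layout:
  @0: d [8B, align 2] → 8
  @8: h [14B, align 2] → 22
  @22: g [8B, align 2] → 30
  @30: e [1B, align 1] → 31
  +1 pad (align 2)
  @32: b [2B, align 2] → 34
  @34: f [2B, align 2] → 36
  size 36, align 2
40 − 36 = 4

4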